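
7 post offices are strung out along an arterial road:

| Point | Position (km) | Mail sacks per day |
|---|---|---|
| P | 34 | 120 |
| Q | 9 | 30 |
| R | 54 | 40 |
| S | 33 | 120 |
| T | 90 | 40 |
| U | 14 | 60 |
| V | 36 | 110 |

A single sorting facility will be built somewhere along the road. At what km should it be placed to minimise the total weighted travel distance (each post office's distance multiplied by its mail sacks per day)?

x = 34

For a sum of weighted absolute distances on a line, the optimum is the weighted median (not the mean). Total weight W = 520; half-weight = 260.
Sort by position and accumulate weight:
  km 9 (Q, w=30) → cum 30
  km 14 (U, w=60) → cum 90
  km 33 (S, w=120) → cum 210
  km 34 (P, w=120) → cum 330  ≥ 260 → median here
  km 36 (V, w=110) → cum 440
  km 54 (R, w=40) → cum 480
  km 90 (T, w=40) → cum 520
Optimal location: km 34.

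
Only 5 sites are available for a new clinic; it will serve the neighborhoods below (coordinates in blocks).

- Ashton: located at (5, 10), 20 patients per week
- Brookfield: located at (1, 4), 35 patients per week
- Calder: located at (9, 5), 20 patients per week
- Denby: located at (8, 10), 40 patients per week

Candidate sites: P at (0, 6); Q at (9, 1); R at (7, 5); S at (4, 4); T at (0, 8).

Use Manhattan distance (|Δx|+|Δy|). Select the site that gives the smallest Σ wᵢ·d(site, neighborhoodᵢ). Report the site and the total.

R, total 665 blocks

Total weighted distance at each candidate:
  P (0, 6): total = 965
  Q (9, 1): total = 1125
  R (7, 5): total = 665
  S (4, 4): total = 765
  T (0, 8): total = 955
Minimum is at R with total 665 blocks.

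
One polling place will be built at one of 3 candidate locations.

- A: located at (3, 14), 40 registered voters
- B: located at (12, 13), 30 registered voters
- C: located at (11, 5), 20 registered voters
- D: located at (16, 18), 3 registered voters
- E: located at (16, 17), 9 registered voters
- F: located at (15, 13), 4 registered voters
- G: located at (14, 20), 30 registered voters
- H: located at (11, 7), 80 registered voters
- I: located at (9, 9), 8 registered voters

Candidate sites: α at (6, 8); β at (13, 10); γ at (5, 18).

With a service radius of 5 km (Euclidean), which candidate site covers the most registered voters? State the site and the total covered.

Coverage radius r = 5 km; a point is covered iff (Δx)²+(Δy)² ≤ 5² = 25.
  α (6, 8): covers {I} → 8
  β (13, 10): covers {B, F, H, I} → 122
  γ (5, 18): covers {A} → 40
Maximum coverage at β: 122 registered voters.

β, covering 122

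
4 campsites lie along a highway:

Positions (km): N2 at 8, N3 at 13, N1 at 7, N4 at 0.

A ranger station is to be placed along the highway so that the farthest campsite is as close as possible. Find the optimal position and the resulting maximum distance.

location 6.5, max distance 6.5

The 1-center on a line is the midpoint of the two extreme points: leftmost at 0, rightmost at 13.
Optimal location = (0 + 13)/2 = 6.5; maximum distance = (13 − 0)/2 = 6.5.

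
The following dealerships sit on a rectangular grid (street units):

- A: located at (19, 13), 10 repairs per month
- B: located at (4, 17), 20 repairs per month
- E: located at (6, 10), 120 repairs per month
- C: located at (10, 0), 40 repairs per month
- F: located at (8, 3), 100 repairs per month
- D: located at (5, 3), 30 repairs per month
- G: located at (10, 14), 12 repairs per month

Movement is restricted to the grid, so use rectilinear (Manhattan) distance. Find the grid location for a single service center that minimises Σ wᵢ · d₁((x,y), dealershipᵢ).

Manhattan distance separates: Σwᵢ(|x−xᵢ|+|y−yᵢ|) = Σwᵢ|x−xᵢ| + Σwᵢ|y−yᵢ|, so x and y are optimised independently as 1-D weighted medians.
Total weight W = 332; half = 166.
x-coordinate, sorted with cumulative weight:
  x=4 (B, w=20) cum 20
  x=5 (D, w=30) cum 50
  x=6 (E, w=120) cum 170  ← median
  x=8 (F, w=100) cum 270
  x=10 (C, w=40) cum 310
  x=10 (G, w=12) cum 322
  x=19 (A, w=10) cum 332
⇒ x* = 6
y-coordinate, sorted with cumulative weight:
  y=0 (C, w=40) cum 40
  y=3 (F, w=100) cum 140
  y=3 (D, w=30) cum 170  ← median
  y=10 (E, w=120) cum 290
  y=13 (A, w=10) cum 300
  y=14 (G, w=12) cum 312
  y=17 (B, w=20) cum 332
⇒ y* = 3

(6, 3)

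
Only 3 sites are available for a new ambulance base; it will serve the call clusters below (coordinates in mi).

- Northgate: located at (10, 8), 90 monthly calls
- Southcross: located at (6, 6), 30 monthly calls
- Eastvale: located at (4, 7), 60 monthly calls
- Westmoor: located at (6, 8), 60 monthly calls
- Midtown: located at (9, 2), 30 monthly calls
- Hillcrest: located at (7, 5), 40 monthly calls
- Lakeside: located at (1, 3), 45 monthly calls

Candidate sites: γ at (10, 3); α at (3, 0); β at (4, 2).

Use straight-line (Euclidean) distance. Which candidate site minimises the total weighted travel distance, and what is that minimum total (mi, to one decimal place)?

Total weighted distance at each candidate:
  γ (10, 3): total = 2008.5
  α (3, 0): total = 2703.0
  β (4, 2): total = 2039.3
Minimum is at γ with total 2008.5 mi.

γ, total 2008.5 mi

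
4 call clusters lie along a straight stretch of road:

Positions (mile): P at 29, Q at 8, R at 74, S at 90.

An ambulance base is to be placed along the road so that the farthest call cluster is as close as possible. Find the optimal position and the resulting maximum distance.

location 49, max distance 41

The 1-center on a line is the midpoint of the two extreme points: leftmost at 8, rightmost at 90.
Optimal location = (8 + 90)/2 = 49; maximum distance = (90 − 8)/2 = 41.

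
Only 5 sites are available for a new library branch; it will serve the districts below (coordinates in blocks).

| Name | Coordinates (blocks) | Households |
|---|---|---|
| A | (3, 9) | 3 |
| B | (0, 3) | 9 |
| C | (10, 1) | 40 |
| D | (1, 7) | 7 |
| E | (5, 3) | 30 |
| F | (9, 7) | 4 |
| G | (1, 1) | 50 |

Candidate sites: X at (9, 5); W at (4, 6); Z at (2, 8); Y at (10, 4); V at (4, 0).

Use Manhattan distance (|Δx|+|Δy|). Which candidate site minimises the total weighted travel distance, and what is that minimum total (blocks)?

Total weighted distance at each candidate:
  X (9, 5): total = 1187
  W (4, 6): total = 1087
  Z (2, 8): total = 1355
  Y (10, 4): total = 1135
  V (4, 0): total = 811
Minimum is at V with total 811 blocks.

V, total 811 blocks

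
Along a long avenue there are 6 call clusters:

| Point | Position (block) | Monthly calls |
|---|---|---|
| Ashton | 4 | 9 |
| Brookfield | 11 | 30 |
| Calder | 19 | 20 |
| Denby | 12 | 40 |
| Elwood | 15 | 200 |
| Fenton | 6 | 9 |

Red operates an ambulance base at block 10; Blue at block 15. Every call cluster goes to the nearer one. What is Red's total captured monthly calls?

88

The indifferent point is the midpoint (10+15)/2 = 12.5; call clusters left of it (closer to Red at 10) go to Red, those right go to Blue.
  Ashton at 4 (w=9) → Red
  Fenton at 6 (w=9) → Red
  Brookfield at 11 (w=30) → Red
  Denby at 12 (w=40) → Red
  Elwood at 15 (w=200) → Blue
  Calder at 19 (w=20) → Blue
Red captures 88; Blue captures 220.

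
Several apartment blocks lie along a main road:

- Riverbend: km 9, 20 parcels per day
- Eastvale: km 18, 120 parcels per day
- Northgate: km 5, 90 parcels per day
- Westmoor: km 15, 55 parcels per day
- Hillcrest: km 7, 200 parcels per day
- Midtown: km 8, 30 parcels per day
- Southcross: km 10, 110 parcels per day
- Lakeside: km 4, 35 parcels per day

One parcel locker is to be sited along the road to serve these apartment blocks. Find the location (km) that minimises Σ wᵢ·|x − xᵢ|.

x = 8

For a sum of weighted absolute distances on a line, the optimum is the weighted median (not the mean). Total weight W = 660; half-weight = 330.
Sort by position and accumulate weight:
  km 4 (Lakeside, w=35) → cum 35
  km 5 (Northgate, w=90) → cum 125
  km 7 (Hillcrest, w=200) → cum 325
  km 8 (Midtown, w=30) → cum 355  ≥ 330 → median here
  km 9 (Riverbend, w=20) → cum 375
  km 10 (Southcross, w=110) → cum 485
  km 15 (Westmoor, w=55) → cum 540
  km 18 (Eastvale, w=120) → cum 660
Optimal location: km 8.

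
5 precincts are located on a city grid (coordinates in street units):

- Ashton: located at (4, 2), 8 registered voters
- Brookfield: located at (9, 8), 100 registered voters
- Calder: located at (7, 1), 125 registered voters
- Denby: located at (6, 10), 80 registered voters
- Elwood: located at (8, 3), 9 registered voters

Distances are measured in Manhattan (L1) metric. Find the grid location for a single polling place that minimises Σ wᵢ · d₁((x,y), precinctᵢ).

(7, 8)

Manhattan distance separates: Σwᵢ(|x−xᵢ|+|y−yᵢ|) = Σwᵢ|x−xᵢ| + Σwᵢ|y−yᵢ|, so x and y are optimised independently as 1-D weighted medians.
Total weight W = 322; half = 161.
x-coordinate, sorted with cumulative weight:
  x=4 (Ashton, w=8) cum 8
  x=6 (Denby, w=80) cum 88
  x=7 (Calder, w=125) cum 213  ← median
  x=8 (Elwood, w=9) cum 222
  x=9 (Brookfield, w=100) cum 322
⇒ x* = 7
y-coordinate, sorted with cumulative weight:
  y=1 (Calder, w=125) cum 125
  y=2 (Ashton, w=8) cum 133
  y=3 (Elwood, w=9) cum 142
  y=8 (Brookfield, w=100) cum 242  ← median
  y=10 (Denby, w=80) cum 322
⇒ y* = 8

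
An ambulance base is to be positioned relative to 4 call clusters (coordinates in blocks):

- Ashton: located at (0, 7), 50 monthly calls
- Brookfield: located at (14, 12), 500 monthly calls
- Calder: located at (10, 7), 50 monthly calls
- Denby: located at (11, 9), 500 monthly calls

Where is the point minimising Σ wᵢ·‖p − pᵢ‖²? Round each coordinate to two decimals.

(11.82, 10.18)

The minimiser of Σwᵢ‖p−pᵢ‖² is the weighted centroid p* = (Σwᵢpᵢ)/(Σwᵢ).
Σwᵢ = 1100.
Σwᵢxᵢ = 50·0 + 500·14 + 50·10 + 500·11 = 13000.
Σwᵢyᵢ = 50·7 + 500·12 + 50·7 + 500·9 = 11200.
x* = 13000/1100 = 11.82, y* = 11200/1100 = 10.18.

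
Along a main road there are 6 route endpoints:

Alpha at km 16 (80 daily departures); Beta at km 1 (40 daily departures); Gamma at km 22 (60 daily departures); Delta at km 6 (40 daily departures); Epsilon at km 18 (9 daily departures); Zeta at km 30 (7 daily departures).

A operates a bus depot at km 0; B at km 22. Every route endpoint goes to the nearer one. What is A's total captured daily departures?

80

The indifferent point is the midpoint (0+22)/2 = 11; route endpoints left of it (closer to A at 0) go to A, those right go to B.
  Beta at 1 (w=40) → A
  Delta at 6 (w=40) → A
  Alpha at 16 (w=80) → B
  Epsilon at 18 (w=9) → B
  Gamma at 22 (w=60) → B
  Zeta at 30 (w=7) → B
A captures 80; B captures 156.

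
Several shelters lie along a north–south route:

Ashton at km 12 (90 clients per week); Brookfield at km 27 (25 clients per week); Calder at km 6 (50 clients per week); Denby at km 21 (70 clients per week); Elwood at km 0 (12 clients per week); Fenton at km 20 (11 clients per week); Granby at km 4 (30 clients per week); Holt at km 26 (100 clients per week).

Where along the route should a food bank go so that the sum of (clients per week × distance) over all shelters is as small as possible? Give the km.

x = 21

For a sum of weighted absolute distances on a line, the optimum is the weighted median (not the mean). Total weight W = 388; half-weight = 194.
Sort by position and accumulate weight:
  km 0 (Elwood, w=12) → cum 12
  km 4 (Granby, w=30) → cum 42
  km 6 (Calder, w=50) → cum 92
  km 12 (Ashton, w=90) → cum 182
  km 20 (Fenton, w=11) → cum 193
  km 21 (Denby, w=70) → cum 263  ≥ 194 → median here
  km 26 (Holt, w=100) → cum 363
  km 27 (Brookfield, w=25) → cum 388
Optimal location: km 21.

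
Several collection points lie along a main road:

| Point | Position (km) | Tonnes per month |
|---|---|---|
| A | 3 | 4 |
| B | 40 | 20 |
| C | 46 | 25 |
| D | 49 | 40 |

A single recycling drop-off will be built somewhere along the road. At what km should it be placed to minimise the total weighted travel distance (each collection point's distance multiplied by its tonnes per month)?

For a sum of weighted absolute distances on a line, the optimum is the weighted median (not the mean). Total weight W = 89; half-weight = 44.5.
Sort by position and accumulate weight:
  km 3 (A, w=4) → cum 4
  km 40 (B, w=20) → cum 24
  km 46 (C, w=25) → cum 49  ≥ 44.5 → median here
  km 49 (D, w=40) → cum 89
Optimal location: km 46.

x = 46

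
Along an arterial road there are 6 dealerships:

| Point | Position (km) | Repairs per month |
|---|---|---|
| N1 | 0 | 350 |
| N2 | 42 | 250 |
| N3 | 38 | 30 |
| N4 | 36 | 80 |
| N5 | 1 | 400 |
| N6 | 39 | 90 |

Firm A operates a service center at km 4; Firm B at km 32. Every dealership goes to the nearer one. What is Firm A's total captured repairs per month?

750

The indifferent point is the midpoint (4+32)/2 = 18; dealerships left of it (closer to Firm A at 4) go to Firm A, those right go to Firm B.
  N1 at 0 (w=350) → Firm A
  N5 at 1 (w=400) → Firm A
  N4 at 36 (w=80) → Firm B
  N3 at 38 (w=30) → Firm B
  N6 at 39 (w=90) → Firm B
  N2 at 42 (w=250) → Firm B
Firm A captures 750; Firm B captures 450.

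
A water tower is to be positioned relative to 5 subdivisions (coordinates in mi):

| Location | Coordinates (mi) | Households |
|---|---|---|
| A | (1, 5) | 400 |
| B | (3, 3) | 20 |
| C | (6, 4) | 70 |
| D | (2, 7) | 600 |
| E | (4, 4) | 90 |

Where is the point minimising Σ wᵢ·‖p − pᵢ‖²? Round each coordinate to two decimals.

(2.07, 5.85)

The minimiser of Σwᵢ‖p−pᵢ‖² is the weighted centroid p* = (Σwᵢpᵢ)/(Σwᵢ).
Σwᵢ = 1180.
Σwᵢxᵢ = 400·1 + 20·3 + 70·6 + 600·2 + 90·4 = 2440.
Σwᵢyᵢ = 400·5 + 20·3 + 70·4 + 600·7 + 90·4 = 6900.
x* = 2440/1180 = 2.07, y* = 6900/1180 = 5.85.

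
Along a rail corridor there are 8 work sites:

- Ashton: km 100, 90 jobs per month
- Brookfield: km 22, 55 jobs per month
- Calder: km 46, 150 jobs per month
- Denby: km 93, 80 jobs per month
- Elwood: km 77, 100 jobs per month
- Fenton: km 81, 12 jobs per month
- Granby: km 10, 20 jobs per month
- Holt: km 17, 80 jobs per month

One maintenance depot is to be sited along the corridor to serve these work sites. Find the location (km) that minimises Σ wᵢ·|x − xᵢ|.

x = 46

For a sum of weighted absolute distances on a line, the optimum is the weighted median (not the mean). Total weight W = 587; half-weight = 293.5.
Sort by position and accumulate weight:
  km 10 (Granby, w=20) → cum 20
  km 17 (Holt, w=80) → cum 100
  km 22 (Brookfield, w=55) → cum 155
  km 46 (Calder, w=150) → cum 305  ≥ 293.5 → median here
  km 77 (Elwood, w=100) → cum 405
  km 81 (Fenton, w=12) → cum 417
  km 93 (Denby, w=80) → cum 497
  km 100 (Ashton, w=90) → cum 587
Optimal location: km 46.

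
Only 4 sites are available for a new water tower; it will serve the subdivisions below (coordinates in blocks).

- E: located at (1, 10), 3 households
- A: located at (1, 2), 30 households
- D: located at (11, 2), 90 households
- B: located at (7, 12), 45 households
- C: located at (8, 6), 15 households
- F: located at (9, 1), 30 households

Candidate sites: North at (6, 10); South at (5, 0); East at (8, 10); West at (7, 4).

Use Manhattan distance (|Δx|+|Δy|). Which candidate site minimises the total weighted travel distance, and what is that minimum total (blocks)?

West, total 1371 blocks

Total weighted distance at each candidate:
  North (6, 10): total = 2160
  South (5, 0): total = 1857
  East (8, 10): total = 1956
  West (7, 4): total = 1371
Minimum is at West with total 1371 blocks.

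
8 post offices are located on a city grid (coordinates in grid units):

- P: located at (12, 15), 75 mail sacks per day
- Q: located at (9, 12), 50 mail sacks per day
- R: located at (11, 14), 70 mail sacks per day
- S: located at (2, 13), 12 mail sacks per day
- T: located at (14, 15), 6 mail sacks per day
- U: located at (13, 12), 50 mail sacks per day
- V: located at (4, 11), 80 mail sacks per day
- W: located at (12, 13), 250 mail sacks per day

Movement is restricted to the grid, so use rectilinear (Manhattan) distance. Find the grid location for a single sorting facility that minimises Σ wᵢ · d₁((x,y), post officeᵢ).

Manhattan distance separates: Σwᵢ(|x−xᵢ|+|y−yᵢ|) = Σwᵢ|x−xᵢ| + Σwᵢ|y−yᵢ|, so x and y are optimised independently as 1-D weighted medians.
Total weight W = 593; half = 296.5.
x-coordinate, sorted with cumulative weight:
  x=2 (S, w=12) cum 12
  x=4 (V, w=80) cum 92
  x=9 (Q, w=50) cum 142
  x=11 (R, w=70) cum 212
  x=12 (P, w=75) cum 287
  x=12 (W, w=250) cum 537  ← median
  x=13 (U, w=50) cum 587
  x=14 (T, w=6) cum 593
⇒ x* = 12
y-coordinate, sorted with cumulative weight:
  y=11 (V, w=80) cum 80
  y=12 (Q, w=50) cum 130
  y=12 (U, w=50) cum 180
  y=13 (S, w=12) cum 192
  y=13 (W, w=250) cum 442  ← median
  y=14 (R, w=70) cum 512
  y=15 (P, w=75) cum 587
  y=15 (T, w=6) cum 593
⇒ y* = 13

(12, 13)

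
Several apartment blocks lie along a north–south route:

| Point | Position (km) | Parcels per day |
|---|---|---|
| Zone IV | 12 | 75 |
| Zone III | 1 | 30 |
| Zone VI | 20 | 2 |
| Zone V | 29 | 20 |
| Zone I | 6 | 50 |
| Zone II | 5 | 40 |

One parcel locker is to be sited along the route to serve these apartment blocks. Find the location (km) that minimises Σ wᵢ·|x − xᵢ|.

x = 6

For a sum of weighted absolute distances on a line, the optimum is the weighted median (not the mean). Total weight W = 217; half-weight = 108.5.
Sort by position and accumulate weight:
  km 1 (Zone III, w=30) → cum 30
  km 5 (Zone II, w=40) → cum 70
  km 6 (Zone I, w=50) → cum 120  ≥ 108.5 → median here
  km 12 (Zone IV, w=75) → cum 195
  km 20 (Zone VI, w=2) → cum 197
  km 29 (Zone V, w=20) → cum 217
Optimal location: km 6.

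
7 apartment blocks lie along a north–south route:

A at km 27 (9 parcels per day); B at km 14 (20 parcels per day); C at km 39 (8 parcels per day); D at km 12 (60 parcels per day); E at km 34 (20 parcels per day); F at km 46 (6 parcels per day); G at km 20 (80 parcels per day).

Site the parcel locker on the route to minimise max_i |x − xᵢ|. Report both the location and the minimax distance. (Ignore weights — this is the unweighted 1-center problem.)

The 1-center on a line is the midpoint of the two extreme points: leftmost at 12, rightmost at 46.
Optimal location = (12 + 46)/2 = 29; maximum distance = (46 − 12)/2 = 17.

location 29, max distance 17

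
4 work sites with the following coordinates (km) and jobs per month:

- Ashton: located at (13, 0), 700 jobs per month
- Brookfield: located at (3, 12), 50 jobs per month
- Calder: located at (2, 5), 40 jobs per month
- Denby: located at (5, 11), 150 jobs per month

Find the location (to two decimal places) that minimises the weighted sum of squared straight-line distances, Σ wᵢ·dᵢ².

(10.72, 2.61)

The minimiser of Σwᵢ‖p−pᵢ‖² is the weighted centroid p* = (Σwᵢpᵢ)/(Σwᵢ).
Σwᵢ = 940.
Σwᵢxᵢ = 700·13 + 50·3 + 40·2 + 150·5 = 10080.
Σwᵢyᵢ = 700·0 + 50·12 + 40·5 + 150·11 = 2450.
x* = 10080/940 = 10.72, y* = 2450/940 = 2.61.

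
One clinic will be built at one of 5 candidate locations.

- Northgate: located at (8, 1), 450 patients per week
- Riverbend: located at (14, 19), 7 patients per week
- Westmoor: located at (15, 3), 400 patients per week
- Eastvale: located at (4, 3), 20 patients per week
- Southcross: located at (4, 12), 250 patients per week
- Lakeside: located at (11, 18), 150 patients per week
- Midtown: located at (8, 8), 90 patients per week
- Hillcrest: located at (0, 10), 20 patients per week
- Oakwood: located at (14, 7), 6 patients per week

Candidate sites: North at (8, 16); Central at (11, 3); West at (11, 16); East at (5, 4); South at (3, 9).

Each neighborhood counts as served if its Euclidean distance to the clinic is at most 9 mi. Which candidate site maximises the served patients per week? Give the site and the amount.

Coverage radius r = 9 mi; a point is covered iff (Δx)²+(Δy)² ≤ 9² = 81.
  North (8, 16): covers {Riverbend, Southcross, Lakeside, Midtown} → 497
  Central (11, 3): covers {Northgate, Westmoor, Eastvale, Midtown, Oakwood} → 966
  West (11, 16): covers {Riverbend, Southcross, Lakeside, Midtown} → 497
  East (5, 4): covers {Northgate, Eastvale, Southcross, Midtown, Hillcrest} → 830
  South (3, 9): covers {Eastvale, Southcross, Midtown, Hillcrest} → 380
Maximum coverage at Central: 966 patients per week.

Central, covering 966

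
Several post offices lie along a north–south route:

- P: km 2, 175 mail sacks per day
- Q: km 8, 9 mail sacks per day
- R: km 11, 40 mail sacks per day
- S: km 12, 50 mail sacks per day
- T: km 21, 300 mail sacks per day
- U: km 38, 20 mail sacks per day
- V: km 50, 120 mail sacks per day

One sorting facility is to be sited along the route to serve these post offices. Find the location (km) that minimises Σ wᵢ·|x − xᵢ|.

x = 21

For a sum of weighted absolute distances on a line, the optimum is the weighted median (not the mean). Total weight W = 714; half-weight = 357.
Sort by position and accumulate weight:
  km 2 (P, w=175) → cum 175
  km 8 (Q, w=9) → cum 184
  km 11 (R, w=40) → cum 224
  km 12 (S, w=50) → cum 274
  km 21 (T, w=300) → cum 574  ≥ 357 → median here
  km 38 (U, w=20) → cum 594
  km 50 (V, w=120) → cum 714
Optimal location: km 21.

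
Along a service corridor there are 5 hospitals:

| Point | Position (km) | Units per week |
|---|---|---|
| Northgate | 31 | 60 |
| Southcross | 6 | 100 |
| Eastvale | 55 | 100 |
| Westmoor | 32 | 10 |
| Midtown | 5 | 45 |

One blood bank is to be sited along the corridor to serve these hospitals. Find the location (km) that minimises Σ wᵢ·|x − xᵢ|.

x = 31

For a sum of weighted absolute distances on a line, the optimum is the weighted median (not the mean). Total weight W = 315; half-weight = 157.5.
Sort by position and accumulate weight:
  km 5 (Midtown, w=45) → cum 45
  km 6 (Southcross, w=100) → cum 145
  km 31 (Northgate, w=60) → cum 205  ≥ 157.5 → median here
  km 32 (Westmoor, w=10) → cum 215
  km 55 (Eastvale, w=100) → cum 315
Optimal location: km 31.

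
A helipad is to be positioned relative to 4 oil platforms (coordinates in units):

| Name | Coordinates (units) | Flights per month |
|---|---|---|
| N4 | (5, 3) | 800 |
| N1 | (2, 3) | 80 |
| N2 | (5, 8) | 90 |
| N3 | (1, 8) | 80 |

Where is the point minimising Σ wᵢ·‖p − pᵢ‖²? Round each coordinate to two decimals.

(4.47, 3.81)

The minimiser of Σwᵢ‖p−pᵢ‖² is the weighted centroid p* = (Σwᵢpᵢ)/(Σwᵢ).
Σwᵢ = 1050.
Σwᵢxᵢ = 800·5 + 80·2 + 90·5 + 80·1 = 4690.
Σwᵢyᵢ = 800·3 + 80·3 + 90·8 + 80·8 = 4000.
x* = 4690/1050 = 4.47, y* = 4000/1050 = 3.81.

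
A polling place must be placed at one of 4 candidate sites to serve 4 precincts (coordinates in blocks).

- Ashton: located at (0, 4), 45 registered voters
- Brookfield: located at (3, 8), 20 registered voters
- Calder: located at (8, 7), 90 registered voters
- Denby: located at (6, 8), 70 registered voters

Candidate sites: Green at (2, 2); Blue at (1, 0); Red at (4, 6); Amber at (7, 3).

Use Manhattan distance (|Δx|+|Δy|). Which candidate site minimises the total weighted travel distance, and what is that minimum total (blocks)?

Red, total 1060 blocks

Total weighted distance at each candidate:
  Green (2, 2): total = 2010
  Blue (1, 0): total = 2595
  Red (4, 6): total = 1060
  Amber (7, 3): total = 1410
Minimum is at Red with total 1060 blocks.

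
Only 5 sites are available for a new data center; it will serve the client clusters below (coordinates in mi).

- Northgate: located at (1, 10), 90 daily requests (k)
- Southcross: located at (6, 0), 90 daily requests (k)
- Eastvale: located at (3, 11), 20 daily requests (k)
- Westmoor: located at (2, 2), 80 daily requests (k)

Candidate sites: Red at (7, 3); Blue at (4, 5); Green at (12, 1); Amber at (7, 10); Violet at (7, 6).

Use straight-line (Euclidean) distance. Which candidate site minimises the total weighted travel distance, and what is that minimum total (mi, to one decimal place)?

Total weighted distance at each candidate:
  Red (7, 3): total = 1701.2
  Blue (4, 5): total = 1419.5
  Green (12, 1): total = 2899.7
  Amber (7, 10): total = 2281.7
  Violet (7, 6): total = 1836.8
Minimum is at Blue with total 1419.5 mi.

Blue, total 1419.5 mi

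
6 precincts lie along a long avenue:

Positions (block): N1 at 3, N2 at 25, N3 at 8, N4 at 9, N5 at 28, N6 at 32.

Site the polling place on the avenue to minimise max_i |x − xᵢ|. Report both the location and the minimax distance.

The 1-center on a line is the midpoint of the two extreme points: leftmost at 3, rightmost at 32.
Optimal location = (3 + 32)/2 = 17.5; maximum distance = (32 − 3)/2 = 14.5.

location 17.5, max distance 14.5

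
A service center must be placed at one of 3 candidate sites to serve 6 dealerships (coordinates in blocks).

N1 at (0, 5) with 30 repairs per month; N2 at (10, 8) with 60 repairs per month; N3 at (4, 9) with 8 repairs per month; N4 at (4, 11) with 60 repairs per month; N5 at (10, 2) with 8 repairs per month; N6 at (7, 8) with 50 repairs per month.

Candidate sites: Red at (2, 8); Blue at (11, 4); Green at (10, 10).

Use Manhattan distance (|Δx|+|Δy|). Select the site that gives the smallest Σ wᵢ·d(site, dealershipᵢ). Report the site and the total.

Total weighted distance at each candidate:
  Red (2, 8): total = 1316
  Blue (11, 4): total = 2020
  Green (10, 10): total = 1360
Minimum is at Red with total 1316 blocks.

Red, total 1316 blocks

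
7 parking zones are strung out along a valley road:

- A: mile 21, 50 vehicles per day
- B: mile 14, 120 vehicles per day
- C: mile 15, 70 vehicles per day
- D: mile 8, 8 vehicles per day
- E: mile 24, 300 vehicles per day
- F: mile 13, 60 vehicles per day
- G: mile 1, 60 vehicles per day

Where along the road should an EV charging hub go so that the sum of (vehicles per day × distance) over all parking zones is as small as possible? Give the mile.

For a sum of weighted absolute distances on a line, the optimum is the weighted median (not the mean). Total weight W = 668; half-weight = 334.
Sort by position and accumulate weight:
  mile 1 (G, w=60) → cum 60
  mile 8 (D, w=8) → cum 68
  mile 13 (F, w=60) → cum 128
  mile 14 (B, w=120) → cum 248
  mile 15 (C, w=70) → cum 318
  mile 21 (A, w=50) → cum 368  ≥ 334 → median here
  mile 24 (E, w=300) → cum 668
Optimal location: mile 21.

x = 21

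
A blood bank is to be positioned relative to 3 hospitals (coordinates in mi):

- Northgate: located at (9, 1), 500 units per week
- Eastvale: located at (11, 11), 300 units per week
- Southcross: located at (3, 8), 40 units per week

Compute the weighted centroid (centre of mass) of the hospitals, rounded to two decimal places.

The minimiser of Σwᵢ‖p−pᵢ‖² is the weighted centroid p* = (Σwᵢpᵢ)/(Σwᵢ).
Σwᵢ = 840.
Σwᵢxᵢ = 500·9 + 300·11 + 40·3 = 7920.
Σwᵢyᵢ = 500·1 + 300·11 + 40·8 = 4120.
x* = 7920/840 = 9.43, y* = 4120/840 = 4.90.

(9.43, 4.90)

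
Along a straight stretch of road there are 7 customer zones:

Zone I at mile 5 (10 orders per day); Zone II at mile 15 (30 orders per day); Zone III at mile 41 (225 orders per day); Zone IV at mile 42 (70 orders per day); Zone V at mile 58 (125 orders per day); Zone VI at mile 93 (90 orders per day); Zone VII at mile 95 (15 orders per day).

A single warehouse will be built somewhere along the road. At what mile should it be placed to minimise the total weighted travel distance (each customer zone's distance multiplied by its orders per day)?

For a sum of weighted absolute distances on a line, the optimum is the weighted median (not the mean). Total weight W = 565; half-weight = 282.5.
Sort by position and accumulate weight:
  mile 5 (Zone I, w=10) → cum 10
  mile 15 (Zone II, w=30) → cum 40
  mile 41 (Zone III, w=225) → cum 265
  mile 42 (Zone IV, w=70) → cum 335  ≥ 282.5 → median here
  mile 58 (Zone V, w=125) → cum 460
  mile 93 (Zone VI, w=90) → cum 550
  mile 95 (Zone VII, w=15) → cum 565
Optimal location: mile 42.

x = 42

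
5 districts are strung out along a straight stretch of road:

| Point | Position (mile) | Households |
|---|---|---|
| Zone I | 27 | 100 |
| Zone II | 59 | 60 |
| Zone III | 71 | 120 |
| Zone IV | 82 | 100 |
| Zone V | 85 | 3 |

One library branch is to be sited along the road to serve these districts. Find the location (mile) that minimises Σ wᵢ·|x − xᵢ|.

For a sum of weighted absolute distances on a line, the optimum is the weighted median (not the mean). Total weight W = 383; half-weight = 191.5.
Sort by position and accumulate weight:
  mile 27 (Zone I, w=100) → cum 100
  mile 59 (Zone II, w=60) → cum 160
  mile 71 (Zone III, w=120) → cum 280  ≥ 191.5 → median here
  mile 82 (Zone IV, w=100) → cum 380
  mile 85 (Zone V, w=3) → cum 383
Optimal location: mile 71.

x = 71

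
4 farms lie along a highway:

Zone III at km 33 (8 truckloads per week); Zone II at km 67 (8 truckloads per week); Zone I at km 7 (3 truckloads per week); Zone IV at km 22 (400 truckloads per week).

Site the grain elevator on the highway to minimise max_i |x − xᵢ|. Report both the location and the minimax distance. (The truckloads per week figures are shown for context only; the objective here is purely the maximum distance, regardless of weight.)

The 1-center on a line is the midpoint of the two extreme points: leftmost at 7, rightmost at 67.
Optimal location = (7 + 67)/2 = 37; maximum distance = (67 − 7)/2 = 30.

location 37, max distance 30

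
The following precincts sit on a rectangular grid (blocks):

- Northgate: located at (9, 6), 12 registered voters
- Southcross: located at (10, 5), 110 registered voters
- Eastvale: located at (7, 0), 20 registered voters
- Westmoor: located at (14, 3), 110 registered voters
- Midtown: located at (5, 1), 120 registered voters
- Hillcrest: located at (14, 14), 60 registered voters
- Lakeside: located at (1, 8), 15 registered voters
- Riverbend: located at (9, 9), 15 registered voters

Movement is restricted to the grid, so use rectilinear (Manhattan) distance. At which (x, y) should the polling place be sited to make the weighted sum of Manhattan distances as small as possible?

Manhattan distance separates: Σwᵢ(|x−xᵢ|+|y−yᵢ|) = Σwᵢ|x−xᵢ| + Σwᵢ|y−yᵢ|, so x and y are optimised independently as 1-D weighted medians.
Total weight W = 462; half = 231.
x-coordinate, sorted with cumulative weight:
  x=1 (Lakeside, w=15) cum 15
  x=5 (Midtown, w=120) cum 135
  x=7 (Eastvale, w=20) cum 155
  x=9 (Northgate, w=12) cum 167
  x=9 (Riverbend, w=15) cum 182
  x=10 (Southcross, w=110) cum 292  ← median
  x=14 (Westmoor, w=110) cum 402
  x=14 (Hillcrest, w=60) cum 462
⇒ x* = 10
y-coordinate, sorted with cumulative weight:
  y=0 (Eastvale, w=20) cum 20
  y=1 (Midtown, w=120) cum 140
  y=3 (Westmoor, w=110) cum 250  ← median
  y=5 (Southcross, w=110) cum 360
  y=6 (Northgate, w=12) cum 372
  y=8 (Lakeside, w=15) cum 387
  y=9 (Riverbend, w=15) cum 402
  y=14 (Hillcrest, w=60) cum 462
⇒ y* = 3

(10, 3)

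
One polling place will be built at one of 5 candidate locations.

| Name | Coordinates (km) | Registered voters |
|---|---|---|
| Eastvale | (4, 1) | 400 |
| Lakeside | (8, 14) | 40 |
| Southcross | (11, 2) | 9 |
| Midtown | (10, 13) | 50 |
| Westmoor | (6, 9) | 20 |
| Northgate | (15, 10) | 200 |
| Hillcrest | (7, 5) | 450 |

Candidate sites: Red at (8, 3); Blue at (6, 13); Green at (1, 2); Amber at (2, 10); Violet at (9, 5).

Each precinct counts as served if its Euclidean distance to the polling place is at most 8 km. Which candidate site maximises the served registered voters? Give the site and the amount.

Violet, covering 1079

Coverage radius r = 8 km; a point is covered iff (Δx)²+(Δy)² ≤ 8² = 64.
  Red (8, 3): covers {Eastvale, Southcross, Westmoor, Hillcrest} → 879
  Blue (6, 13): covers {Lakeside, Midtown, Westmoor} → 110
  Green (1, 2): covers {Eastvale, Hillcrest} → 850
  Amber (2, 10): covers {Lakeside, Westmoor, Hillcrest} → 510
  Violet (9, 5): covers {Eastvale, Southcross, Westmoor, Northgate, Hillcrest} → 1079
Maximum coverage at Violet: 1079 registered voters.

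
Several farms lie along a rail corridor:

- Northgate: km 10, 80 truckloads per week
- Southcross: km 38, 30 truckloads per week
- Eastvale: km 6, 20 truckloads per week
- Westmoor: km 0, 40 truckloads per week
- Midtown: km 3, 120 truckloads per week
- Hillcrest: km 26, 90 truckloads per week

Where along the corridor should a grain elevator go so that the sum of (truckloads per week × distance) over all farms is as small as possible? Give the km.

For a sum of weighted absolute distances on a line, the optimum is the weighted median (not the mean). Total weight W = 380; half-weight = 190.
Sort by position and accumulate weight:
  km 0 (Westmoor, w=40) → cum 40
  km 3 (Midtown, w=120) → cum 160
  km 6 (Eastvale, w=20) → cum 180
  km 10 (Northgate, w=80) → cum 260  ≥ 190 → median here
  km 26 (Hillcrest, w=90) → cum 350
  km 38 (Southcross, w=30) → cum 380
Optimal location: km 10.

x = 10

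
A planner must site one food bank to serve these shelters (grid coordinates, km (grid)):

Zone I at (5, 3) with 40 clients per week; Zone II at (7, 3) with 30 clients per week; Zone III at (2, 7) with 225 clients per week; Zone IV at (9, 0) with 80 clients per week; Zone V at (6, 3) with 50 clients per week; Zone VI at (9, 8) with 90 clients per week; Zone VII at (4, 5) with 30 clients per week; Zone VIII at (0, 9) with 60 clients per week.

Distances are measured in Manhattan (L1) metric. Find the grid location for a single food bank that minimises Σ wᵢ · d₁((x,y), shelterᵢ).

Manhattan distance separates: Σwᵢ(|x−xᵢ|+|y−yᵢ|) = Σwᵢ|x−xᵢ| + Σwᵢ|y−yᵢ|, so x and y are optimised independently as 1-D weighted medians.
Total weight W = 605; half = 302.5.
x-coordinate, sorted with cumulative weight:
  x=0 (Zone VIII, w=60) cum 60
  x=2 (Zone III, w=225) cum 285
  x=4 (Zone VII, w=30) cum 315  ← median
  x=5 (Zone I, w=40) cum 355
  x=6 (Zone V, w=50) cum 405
  x=7 (Zone II, w=30) cum 435
  x=9 (Zone IV, w=80) cum 515
  x=9 (Zone VI, w=90) cum 605
⇒ x* = 4
y-coordinate, sorted with cumulative weight:
  y=0 (Zone IV, w=80) cum 80
  y=3 (Zone I, w=40) cum 120
  y=3 (Zone II, w=30) cum 150
  y=3 (Zone V, w=50) cum 200
  y=5 (Zone VII, w=30) cum 230
  y=7 (Zone III, w=225) cum 455  ← median
  y=8 (Zone VI, w=90) cum 545
  y=9 (Zone VIII, w=60) cum 605
⇒ y* = 7

(4, 7)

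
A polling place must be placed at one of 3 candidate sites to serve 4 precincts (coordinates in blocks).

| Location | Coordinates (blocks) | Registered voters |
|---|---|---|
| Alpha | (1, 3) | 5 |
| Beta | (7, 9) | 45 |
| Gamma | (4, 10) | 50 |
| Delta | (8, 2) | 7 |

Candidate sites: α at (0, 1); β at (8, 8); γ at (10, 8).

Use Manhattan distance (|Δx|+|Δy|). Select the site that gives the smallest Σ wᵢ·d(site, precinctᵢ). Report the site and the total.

β, total 492 blocks

Total weighted distance at each candidate:
  α (0, 1): total = 1403
  β (8, 8): total = 492
  γ (10, 8): total = 706
Minimum is at β with total 492 blocks.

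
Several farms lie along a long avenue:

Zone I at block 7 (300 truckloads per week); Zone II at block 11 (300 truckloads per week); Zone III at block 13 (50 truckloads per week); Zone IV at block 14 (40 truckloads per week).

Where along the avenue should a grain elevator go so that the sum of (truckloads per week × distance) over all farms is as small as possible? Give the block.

For a sum of weighted absolute distances on a line, the optimum is the weighted median (not the mean). Total weight W = 690; half-weight = 345.
Sort by position and accumulate weight:
  block 7 (Zone I, w=300) → cum 300
  block 11 (Zone II, w=300) → cum 600  ≥ 345 → median here
  block 13 (Zone III, w=50) → cum 650
  block 14 (Zone IV, w=40) → cum 690
Optimal location: block 11.

x = 11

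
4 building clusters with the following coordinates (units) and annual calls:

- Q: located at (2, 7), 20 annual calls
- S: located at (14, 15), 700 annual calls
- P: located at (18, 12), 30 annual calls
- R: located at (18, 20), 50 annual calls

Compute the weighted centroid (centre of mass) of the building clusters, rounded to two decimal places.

(14.10, 15.00)

The minimiser of Σwᵢ‖p−pᵢ‖² is the weighted centroid p* = (Σwᵢpᵢ)/(Σwᵢ).
Σwᵢ = 800.
Σwᵢxᵢ = 20·2 + 700·14 + 30·18 + 50·18 = 11280.
Σwᵢyᵢ = 20·7 + 700·15 + 30·12 + 50·20 = 12000.
x* = 11280/800 = 14.10, y* = 12000/800 = 15.00.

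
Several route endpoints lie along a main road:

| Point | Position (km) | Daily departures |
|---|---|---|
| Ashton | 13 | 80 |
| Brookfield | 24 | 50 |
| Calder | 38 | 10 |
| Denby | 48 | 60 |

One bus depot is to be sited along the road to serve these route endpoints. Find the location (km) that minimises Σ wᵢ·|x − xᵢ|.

For a sum of weighted absolute distances on a line, the optimum is the weighted median (not the mean). Total weight W = 200; half-weight = 100.
Sort by position and accumulate weight:
  km 13 (Ashton, w=80) → cum 80
  km 24 (Brookfield, w=50) → cum 130  ≥ 100 → median here
  km 38 (Calder, w=10) → cum 140
  km 48 (Denby, w=60) → cum 200
Optimal location: km 24.

x = 24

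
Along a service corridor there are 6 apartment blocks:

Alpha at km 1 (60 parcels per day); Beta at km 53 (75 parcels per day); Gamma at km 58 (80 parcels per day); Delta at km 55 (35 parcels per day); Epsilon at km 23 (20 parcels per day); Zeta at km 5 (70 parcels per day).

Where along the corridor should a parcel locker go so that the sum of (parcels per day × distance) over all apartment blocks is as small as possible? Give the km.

For a sum of weighted absolute distances on a line, the optimum is the weighted median (not the mean). Total weight W = 340; half-weight = 170.
Sort by position and accumulate weight:
  km 1 (Alpha, w=60) → cum 60
  km 5 (Zeta, w=70) → cum 130
  km 23 (Epsilon, w=20) → cum 150
  km 53 (Beta, w=75) → cum 225  ≥ 170 → median here
  km 55 (Delta, w=35) → cum 260
  km 58 (Gamma, w=80) → cum 340
Optimal location: km 53.

x = 53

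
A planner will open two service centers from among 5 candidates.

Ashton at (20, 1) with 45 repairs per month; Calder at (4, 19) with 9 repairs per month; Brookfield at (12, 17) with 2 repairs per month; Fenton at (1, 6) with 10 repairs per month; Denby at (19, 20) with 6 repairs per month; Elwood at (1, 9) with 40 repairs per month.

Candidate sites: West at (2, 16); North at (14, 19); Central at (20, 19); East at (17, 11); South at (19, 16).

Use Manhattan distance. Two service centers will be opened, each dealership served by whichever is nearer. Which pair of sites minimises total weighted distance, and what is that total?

{West, East}, total 1148

Evaluate every pair (each demand assigned to the nearer of the two):
  {West, East}: total = 1148
  {West, South}: total = 1235
  {West, Central}: total = 1317
  {West, North}: total = 1599
  {North, East}: total = 1649
  {Central, East}: total = 1691
  {East, South}: total = 1717
  {North, South}: total = 2022
  {North, Central}: total = 2100
  {Central, South}: total = 2172
Best pair: {West, East} with total 1148.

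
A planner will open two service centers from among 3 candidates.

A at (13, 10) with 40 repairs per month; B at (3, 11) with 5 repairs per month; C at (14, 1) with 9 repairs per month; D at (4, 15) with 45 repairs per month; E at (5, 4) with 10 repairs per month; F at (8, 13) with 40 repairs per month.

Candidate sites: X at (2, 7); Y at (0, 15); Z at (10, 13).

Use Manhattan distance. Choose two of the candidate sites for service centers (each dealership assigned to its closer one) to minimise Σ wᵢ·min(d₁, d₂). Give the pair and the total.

{Y, Z}, total 819

Evaluate every pair (each demand assigned to the nearer of the two):
  {Y, Z}: total = 819
  {X, Z}: total = 909
  {X, Y}: total = 1387
Best pair: {Y, Z} with total 819.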